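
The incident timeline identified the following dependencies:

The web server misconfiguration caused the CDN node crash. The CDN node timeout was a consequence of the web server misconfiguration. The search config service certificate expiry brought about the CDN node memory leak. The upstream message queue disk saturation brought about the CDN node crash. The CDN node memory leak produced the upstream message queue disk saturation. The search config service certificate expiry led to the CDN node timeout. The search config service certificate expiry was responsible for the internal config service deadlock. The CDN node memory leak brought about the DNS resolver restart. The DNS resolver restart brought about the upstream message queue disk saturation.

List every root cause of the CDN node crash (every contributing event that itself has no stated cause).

Tracing upstream from the CDN node crash: the CDN node crash ← the upstream message queue disk saturation ← the CDN node memory leak ← the search config service certificate expiry.
A separate upstream branch: the CDN node crash ← the web server misconfiguration.
Each of those chain origins has no stated cause.

the search config service certificate expiry, the web server misconfiguration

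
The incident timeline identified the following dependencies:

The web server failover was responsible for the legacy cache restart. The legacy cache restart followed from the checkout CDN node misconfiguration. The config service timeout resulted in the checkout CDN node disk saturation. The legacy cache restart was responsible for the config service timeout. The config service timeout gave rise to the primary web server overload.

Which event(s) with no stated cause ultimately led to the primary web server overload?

the checkout CDN node misconfiguration, the web server failover

Tracing upstream from the primary web server overload: the primary web server overload ← the config service timeout ← the legacy cache restart ← the web server failover.
A separate upstream branch: the primary web server overload ← the config service timeout ← the legacy cache restart ← the checkout CDN node misconfiguration.
Each of those chain origins has no stated cause.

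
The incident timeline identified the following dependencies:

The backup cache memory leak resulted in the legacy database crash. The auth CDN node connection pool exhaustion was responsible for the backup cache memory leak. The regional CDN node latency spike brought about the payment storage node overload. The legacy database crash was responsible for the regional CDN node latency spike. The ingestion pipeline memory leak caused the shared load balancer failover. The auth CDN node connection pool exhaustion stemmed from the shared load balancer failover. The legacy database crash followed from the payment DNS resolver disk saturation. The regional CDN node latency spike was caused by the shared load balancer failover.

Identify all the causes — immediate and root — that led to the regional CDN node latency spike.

Immediate causes of the regional CDN node latency spike: the shared load balancer failover, the legacy database crash.
Further upstream: the ingestion pipeline memory leak, the auth CDN node connection pool exhaustion, the backup cache memory leak, the payment DNS resolver disk saturation.

the auth CDN node connection pool exhaustion, the backup cache memory leak, the ingestion pipeline memory leak, the legacy database crash, the payment DNS resolver disk saturation, the shared load balancer failover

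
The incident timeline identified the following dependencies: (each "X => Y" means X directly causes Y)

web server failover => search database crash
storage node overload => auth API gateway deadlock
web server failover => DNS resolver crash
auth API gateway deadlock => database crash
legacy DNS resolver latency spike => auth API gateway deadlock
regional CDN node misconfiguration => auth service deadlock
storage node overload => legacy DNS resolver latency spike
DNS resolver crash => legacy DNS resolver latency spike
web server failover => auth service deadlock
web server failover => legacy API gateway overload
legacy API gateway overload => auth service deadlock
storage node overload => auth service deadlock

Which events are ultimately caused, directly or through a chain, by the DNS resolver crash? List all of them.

the auth API gateway deadlock, the database crash, the legacy DNS resolver latency spike

Direct effects: the legacy DNS resolver latency spike.
2 steps out: the auth API gateway deadlock.
3 steps out: the database crash.
Not reachable from it: the storage node overload, the web server failover, the legacy API gateway overload, the search database crash, the regional CDN node misconfiguration, the auth service deadlock.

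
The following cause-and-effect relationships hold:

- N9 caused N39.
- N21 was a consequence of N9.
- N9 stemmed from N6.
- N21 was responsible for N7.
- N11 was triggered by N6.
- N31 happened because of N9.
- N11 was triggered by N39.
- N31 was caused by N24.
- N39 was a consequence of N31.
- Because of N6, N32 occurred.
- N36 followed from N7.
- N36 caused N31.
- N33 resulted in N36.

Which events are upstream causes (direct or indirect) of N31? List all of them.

Immediate causes of N31: N9, N24, N36.
Further upstream: N6, N21, N7, N33.

N21, N24, N33, N36, N6, N7, N9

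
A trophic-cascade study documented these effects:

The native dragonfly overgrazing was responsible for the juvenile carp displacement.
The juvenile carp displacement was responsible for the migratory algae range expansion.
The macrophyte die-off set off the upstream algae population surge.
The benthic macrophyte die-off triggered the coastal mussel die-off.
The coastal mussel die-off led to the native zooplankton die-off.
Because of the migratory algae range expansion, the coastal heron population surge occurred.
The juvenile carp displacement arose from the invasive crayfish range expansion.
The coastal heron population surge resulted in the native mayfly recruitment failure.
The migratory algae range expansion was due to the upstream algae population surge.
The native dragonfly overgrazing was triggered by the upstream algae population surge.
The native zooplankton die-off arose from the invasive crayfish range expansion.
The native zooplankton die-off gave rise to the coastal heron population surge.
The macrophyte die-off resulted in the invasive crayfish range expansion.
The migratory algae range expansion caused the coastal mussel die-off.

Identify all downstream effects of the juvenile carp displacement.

the coastal heron population surge, the coastal mussel die-off, the migratory algae range expansion, the native mayfly recruitment failure, the native zooplankton die-off

Direct effects: the migratory algae range expansion.
2 steps out: the coastal mussel die-off, the coastal heron population surge.
3 steps out: the native zooplankton die-off, the native mayfly recruitment failure.
Not reachable from it: the macrophyte die-off, the invasive crayfish range expansion, the upstream algae population surge, the native dragonfly overgrazing, the benthic macrophyte die-off.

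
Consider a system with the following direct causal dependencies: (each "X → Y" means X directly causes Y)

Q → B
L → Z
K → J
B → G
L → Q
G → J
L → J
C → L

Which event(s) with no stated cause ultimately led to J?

C, K

Tracing upstream from J: J ← L ← C.
A separate upstream branch: J ← K.
Each of those chain origins has no stated cause.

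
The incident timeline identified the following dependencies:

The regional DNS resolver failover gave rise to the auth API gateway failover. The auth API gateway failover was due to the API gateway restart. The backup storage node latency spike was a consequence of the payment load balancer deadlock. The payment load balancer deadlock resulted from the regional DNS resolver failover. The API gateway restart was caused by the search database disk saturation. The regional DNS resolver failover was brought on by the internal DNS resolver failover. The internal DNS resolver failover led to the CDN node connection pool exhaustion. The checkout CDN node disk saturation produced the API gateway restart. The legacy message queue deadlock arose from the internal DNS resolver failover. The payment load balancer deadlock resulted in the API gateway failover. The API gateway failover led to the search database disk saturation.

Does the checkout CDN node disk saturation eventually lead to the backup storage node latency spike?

The checkout CDN node disk saturation leads to the API gateway restart, the auth API gateway failover; the backup storage node latency spike is not among them.

No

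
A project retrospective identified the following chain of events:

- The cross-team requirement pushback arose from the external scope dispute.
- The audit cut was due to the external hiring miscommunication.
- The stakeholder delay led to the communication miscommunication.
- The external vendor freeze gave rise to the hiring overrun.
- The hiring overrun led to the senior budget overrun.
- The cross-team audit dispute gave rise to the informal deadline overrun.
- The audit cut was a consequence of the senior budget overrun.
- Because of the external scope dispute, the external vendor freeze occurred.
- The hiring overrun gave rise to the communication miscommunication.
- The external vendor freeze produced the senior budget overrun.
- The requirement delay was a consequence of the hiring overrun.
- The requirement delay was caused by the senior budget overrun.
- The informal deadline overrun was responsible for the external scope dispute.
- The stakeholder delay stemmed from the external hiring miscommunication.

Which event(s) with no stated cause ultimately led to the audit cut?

Tracing upstream from the audit cut: the audit cut ← the senior budget overrun ← the external vendor freeze ← the external scope dispute ← the informal deadline overrun ← the cross-team audit dispute.
A separate upstream branch: the audit cut ← the external hiring miscommunication.
Each of those chain origins has no stated cause.

the cross-team audit dispute, the external hiring miscommunication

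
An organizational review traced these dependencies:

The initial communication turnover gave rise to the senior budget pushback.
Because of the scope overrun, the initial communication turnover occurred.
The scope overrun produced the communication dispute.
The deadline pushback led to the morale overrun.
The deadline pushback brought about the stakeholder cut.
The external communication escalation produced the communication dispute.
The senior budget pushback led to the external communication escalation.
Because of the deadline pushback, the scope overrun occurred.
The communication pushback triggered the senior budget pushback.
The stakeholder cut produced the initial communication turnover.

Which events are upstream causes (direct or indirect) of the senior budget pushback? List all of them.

the communication pushback, the deadline pushback, the initial communication turnover, the scope overrun, the stakeholder cut

Immediate causes of the senior budget pushback: the initial communication turnover, the communication pushback.
Further upstream: the deadline pushback, the stakeholder cut, the scope overrun.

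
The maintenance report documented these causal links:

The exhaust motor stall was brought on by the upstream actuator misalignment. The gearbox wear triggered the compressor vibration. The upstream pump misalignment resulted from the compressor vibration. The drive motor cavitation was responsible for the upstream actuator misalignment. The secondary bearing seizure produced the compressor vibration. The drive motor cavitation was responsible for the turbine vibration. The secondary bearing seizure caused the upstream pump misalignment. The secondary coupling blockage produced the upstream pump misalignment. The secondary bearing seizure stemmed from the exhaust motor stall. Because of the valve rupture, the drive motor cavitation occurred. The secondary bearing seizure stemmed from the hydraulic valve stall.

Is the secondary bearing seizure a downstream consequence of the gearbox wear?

No

The gearbox wear leads to the compressor vibration, the upstream pump misalignment; the secondary bearing seizure is not among them.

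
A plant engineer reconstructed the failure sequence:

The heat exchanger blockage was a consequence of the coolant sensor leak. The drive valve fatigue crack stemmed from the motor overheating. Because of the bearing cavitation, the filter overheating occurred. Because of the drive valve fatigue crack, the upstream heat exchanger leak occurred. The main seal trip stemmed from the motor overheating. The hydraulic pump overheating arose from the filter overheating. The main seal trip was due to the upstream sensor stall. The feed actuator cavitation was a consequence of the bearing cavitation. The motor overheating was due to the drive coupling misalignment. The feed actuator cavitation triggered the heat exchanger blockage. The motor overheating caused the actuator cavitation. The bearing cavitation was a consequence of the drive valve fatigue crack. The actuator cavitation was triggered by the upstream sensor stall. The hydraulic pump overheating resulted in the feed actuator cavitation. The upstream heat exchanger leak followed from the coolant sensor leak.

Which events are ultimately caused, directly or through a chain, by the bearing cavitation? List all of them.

Direct effects: the filter overheating, the feed actuator cavitation.
2 steps out: the hydraulic pump overheating, the heat exchanger blockage.
Not reachable from it: the coolant sensor leak, the upstream sensor stall, the drive coupling misalignment, the motor overheating, the drive valve fatigue crack, the actuator cavitation, the main seal trip, the upstream heat exchanger leak.

the feed actuator cavitation, the filter overheating, the heat exchanger blockage, the hydraulic pump overheating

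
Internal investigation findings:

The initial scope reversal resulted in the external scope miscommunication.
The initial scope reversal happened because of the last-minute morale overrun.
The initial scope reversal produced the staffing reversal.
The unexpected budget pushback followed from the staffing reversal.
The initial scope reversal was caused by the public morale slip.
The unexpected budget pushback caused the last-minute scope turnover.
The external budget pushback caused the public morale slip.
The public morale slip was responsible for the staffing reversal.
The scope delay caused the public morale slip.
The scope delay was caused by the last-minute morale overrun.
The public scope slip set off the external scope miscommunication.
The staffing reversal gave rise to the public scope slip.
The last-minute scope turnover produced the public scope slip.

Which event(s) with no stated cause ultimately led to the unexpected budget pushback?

the external budget pushback, the last-minute morale overrun

Tracing upstream from the unexpected budget pushback: the unexpected budget pushback ← the staffing reversal ← the initial scope reversal ← the last-minute morale overrun.
A separate upstream branch: the unexpected budget pushback ← the staffing reversal ← the public morale slip ← the external budget pushback.
Each of those chain origins has no stated cause.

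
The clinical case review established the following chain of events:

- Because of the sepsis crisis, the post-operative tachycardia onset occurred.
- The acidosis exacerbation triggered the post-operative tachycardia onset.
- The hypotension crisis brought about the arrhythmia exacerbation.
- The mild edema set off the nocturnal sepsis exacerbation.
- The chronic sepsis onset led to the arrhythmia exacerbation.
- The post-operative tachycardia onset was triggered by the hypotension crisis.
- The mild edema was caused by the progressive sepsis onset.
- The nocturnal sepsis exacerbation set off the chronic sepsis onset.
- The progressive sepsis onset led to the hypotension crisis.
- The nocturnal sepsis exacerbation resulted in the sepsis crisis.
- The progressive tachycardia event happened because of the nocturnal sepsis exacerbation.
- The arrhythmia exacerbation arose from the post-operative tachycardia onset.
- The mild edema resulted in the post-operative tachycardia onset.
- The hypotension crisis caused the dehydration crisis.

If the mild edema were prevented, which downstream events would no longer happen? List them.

Downstream of the mild edema: the nocturnal sepsis exacerbation, the progressive tachycardia event, the sepsis crisis, the post-operative tachycardia onset, the chronic sepsis onset, the arrhythmia exacerbation.
Of those, still caused via another path: the post-operative tachycardia onset, the arrhythmia exacerbation.
The remainder have no surviving cause.

the chronic sepsis onset, the nocturnal sepsis exacerbation, the progressive tachycardia event, the sepsis crisis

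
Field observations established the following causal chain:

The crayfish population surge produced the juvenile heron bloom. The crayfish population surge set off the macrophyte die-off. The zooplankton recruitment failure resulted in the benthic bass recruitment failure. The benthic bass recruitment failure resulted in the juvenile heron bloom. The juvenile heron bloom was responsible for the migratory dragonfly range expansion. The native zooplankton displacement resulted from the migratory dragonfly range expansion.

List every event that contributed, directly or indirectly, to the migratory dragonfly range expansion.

the benthic bass recruitment failure, the crayfish population surge, the juvenile heron bloom, the zooplankton recruitment failure

Immediate cause of the migratory dragonfly range expansion: the juvenile heron bloom.
Further upstream: the zooplankton recruitment failure, the crayfish population surge, the benthic bass recruitment failure.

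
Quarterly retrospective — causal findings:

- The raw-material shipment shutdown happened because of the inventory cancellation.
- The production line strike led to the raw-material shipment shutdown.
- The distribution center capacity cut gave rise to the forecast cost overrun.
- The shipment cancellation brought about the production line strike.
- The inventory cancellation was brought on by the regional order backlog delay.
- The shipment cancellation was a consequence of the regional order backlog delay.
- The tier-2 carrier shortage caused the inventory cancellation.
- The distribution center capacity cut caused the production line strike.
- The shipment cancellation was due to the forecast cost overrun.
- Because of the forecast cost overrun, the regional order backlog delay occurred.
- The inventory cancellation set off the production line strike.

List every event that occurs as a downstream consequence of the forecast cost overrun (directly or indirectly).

Direct effects: the regional order backlog delay, the shipment cancellation.
2 steps out: the inventory cancellation, the production line strike.
3 steps out: the raw-material shipment shutdown.
Not reachable from it: the tier-2 carrier shortage, the distribution center capacity cut.

the inventory cancellation, the production line strike, the raw-material shipment shutdown, the regional order backlog delay, the shipment cancellation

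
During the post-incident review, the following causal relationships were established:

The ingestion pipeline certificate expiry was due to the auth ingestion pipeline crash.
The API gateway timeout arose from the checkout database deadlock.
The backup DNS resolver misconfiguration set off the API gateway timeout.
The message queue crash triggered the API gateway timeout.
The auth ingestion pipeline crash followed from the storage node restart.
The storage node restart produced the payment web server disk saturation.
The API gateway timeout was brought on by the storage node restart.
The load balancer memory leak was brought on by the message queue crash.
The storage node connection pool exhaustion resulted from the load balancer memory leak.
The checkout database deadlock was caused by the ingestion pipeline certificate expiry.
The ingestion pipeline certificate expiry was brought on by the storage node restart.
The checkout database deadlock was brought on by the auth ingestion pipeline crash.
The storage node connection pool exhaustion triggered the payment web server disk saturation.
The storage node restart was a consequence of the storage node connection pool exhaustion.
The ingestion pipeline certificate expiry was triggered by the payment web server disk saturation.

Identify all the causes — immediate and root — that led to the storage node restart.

the load balancer memory leak, the message queue crash, the storage node connection pool exhaustion

Immediate cause of the storage node restart: the storage node connection pool exhaustion.
Further upstream: the message queue crash, the load balancer memory leak.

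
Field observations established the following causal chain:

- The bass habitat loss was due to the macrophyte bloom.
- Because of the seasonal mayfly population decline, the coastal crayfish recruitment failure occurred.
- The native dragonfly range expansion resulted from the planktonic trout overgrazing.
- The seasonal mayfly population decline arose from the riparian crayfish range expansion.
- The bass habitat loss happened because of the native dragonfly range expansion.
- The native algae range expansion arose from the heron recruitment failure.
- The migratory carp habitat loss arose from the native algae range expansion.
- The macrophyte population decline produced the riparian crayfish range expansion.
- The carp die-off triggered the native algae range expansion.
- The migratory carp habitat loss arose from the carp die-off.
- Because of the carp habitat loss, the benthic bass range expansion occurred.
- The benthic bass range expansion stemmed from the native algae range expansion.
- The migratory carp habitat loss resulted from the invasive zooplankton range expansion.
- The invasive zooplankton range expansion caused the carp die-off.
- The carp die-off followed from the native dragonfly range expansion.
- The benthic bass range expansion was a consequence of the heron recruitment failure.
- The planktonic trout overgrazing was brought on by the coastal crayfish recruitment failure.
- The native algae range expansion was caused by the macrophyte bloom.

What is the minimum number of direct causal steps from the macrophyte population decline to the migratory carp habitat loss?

Shortest chain: the macrophyte population decline → the riparian crayfish range expansion → the seasonal mayfly population decline → the coastal crayfish recruitment failure → the planktonic trout overgrazing → the native dragonfly range expansion → the carp die-off → the migratory carp habitat loss.

7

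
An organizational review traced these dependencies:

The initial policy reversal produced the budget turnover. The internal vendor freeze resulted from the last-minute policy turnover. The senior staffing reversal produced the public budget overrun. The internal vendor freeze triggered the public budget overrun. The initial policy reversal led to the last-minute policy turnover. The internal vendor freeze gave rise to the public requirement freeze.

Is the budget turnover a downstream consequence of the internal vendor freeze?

No

The internal vendor freeze leads to the public requirement freeze, the public budget overrun; the budget turnover is not among them.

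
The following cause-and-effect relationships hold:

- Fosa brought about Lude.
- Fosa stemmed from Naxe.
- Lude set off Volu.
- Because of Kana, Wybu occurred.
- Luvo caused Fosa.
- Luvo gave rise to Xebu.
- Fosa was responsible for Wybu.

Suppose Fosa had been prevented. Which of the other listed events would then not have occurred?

Lude, Volu

Downstream of Fosa: Lude, Wybu, Volu.
Of those, still caused via another path: Wybu.
The remainder have no surviving cause.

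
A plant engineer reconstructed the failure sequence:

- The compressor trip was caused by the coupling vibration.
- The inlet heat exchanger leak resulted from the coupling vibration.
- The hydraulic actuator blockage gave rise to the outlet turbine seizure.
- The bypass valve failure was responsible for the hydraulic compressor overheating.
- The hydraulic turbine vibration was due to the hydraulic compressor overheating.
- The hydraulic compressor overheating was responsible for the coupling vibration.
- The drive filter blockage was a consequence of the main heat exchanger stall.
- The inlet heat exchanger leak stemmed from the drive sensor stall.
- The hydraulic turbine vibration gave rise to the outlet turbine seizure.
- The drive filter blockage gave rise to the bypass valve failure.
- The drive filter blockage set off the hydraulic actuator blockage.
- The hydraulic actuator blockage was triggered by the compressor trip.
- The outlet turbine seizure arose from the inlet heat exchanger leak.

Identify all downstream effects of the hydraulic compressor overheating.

the compressor trip, the coupling vibration, the hydraulic actuator blockage, the hydraulic turbine vibration, the inlet heat exchanger leak, the outlet turbine seizure

Direct effects: the hydraulic turbine vibration, the coupling vibration.
2 steps out: the compressor trip, the inlet heat exchanger leak, the outlet turbine seizure.
3 steps out: the hydraulic actuator blockage.
Not reachable from it: the main heat exchanger stall, the drive filter blockage, the bypass valve failure, the drive sensor stall.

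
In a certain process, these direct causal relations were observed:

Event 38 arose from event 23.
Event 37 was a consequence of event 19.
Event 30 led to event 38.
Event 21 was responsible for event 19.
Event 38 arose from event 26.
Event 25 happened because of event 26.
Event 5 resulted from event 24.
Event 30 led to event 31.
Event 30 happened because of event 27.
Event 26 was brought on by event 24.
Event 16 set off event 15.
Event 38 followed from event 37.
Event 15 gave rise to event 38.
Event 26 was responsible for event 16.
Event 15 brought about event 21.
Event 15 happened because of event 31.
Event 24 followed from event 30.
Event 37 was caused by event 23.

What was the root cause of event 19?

Tracing upstream from event 19: event 19 ← event 21 ← event 15 ← event 31 ← event 30 ← event 27.
Event 27 has no stated cause, so it is the root.

event 27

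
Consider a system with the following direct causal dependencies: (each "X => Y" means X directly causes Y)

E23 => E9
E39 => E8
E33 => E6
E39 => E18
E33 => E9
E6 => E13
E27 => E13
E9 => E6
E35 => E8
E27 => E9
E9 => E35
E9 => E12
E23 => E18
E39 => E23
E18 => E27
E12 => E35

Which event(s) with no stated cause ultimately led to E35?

Tracing upstream from E35: E35 ← E9 ← E33.
A separate upstream branch: E35 ← E9 ← E23 ← E39.
Each of those chain origins has no stated cause.

E33, E39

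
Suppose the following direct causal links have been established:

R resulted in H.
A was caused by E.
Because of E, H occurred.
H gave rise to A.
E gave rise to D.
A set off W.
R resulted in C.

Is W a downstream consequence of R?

There is a causal chain: R → H → A → W.

Yes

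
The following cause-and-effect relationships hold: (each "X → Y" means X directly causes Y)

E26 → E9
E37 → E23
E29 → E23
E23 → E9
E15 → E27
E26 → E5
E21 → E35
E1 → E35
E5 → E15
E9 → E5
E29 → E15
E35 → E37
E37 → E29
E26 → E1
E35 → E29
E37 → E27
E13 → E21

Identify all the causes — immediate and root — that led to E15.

E1, E13, E21, E23, E26, E29, E35, E37, E5, E9

Immediate causes of E15: E29, E5.
Further upstream: E26, E1, E13, E21, E35, E37, E23, E9.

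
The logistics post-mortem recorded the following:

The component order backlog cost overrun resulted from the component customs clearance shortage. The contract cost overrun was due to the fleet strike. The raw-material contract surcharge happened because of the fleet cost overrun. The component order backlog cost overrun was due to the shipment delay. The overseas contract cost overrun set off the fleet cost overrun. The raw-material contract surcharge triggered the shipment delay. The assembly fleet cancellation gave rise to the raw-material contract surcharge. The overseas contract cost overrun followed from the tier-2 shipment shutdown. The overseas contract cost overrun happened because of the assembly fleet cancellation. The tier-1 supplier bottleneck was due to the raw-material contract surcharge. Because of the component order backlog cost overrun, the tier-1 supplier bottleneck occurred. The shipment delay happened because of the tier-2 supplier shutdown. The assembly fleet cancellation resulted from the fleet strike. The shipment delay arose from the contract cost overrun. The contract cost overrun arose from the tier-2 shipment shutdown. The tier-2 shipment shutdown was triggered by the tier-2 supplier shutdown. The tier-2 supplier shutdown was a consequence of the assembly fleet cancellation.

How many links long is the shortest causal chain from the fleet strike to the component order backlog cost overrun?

Shortest chain: the fleet strike → the contract cost overrun → the shipment delay → the component order backlog cost overrun.

3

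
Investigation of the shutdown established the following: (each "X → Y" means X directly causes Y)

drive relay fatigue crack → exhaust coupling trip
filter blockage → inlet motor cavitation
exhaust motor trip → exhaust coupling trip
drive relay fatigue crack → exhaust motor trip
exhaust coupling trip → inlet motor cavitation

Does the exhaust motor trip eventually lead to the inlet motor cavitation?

There is a causal chain: the exhaust motor trip → the exhaust coupling trip → the inlet motor cavitation.

Yes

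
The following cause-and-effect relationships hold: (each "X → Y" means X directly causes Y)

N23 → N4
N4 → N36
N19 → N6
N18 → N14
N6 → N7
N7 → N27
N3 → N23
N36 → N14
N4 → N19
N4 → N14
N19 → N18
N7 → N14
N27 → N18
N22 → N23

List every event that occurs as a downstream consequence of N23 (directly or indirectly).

Direct effects: N4.
2 steps out: N19, N36, N14.
3 steps out: N6, N18.
4 steps out: N7.
5 steps out: N27.
Not reachable from it: N3, N22.

N14, N18, N19, N27, N36, N4, N6, N7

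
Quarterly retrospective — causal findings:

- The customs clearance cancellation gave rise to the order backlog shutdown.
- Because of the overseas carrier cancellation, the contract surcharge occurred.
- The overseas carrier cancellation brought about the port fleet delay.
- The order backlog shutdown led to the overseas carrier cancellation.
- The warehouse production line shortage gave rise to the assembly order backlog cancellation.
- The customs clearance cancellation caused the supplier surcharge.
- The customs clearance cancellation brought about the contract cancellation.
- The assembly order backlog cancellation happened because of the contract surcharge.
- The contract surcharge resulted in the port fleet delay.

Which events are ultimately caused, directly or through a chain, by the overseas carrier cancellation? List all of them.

the assembly order backlog cancellation, the contract surcharge, the port fleet delay

Direct effects: the contract surcharge, the port fleet delay.
2 steps out: the assembly order backlog cancellation.
Not reachable from it: the customs clearance cancellation, the supplier surcharge, the order backlog shutdown, the contract cancellation, the warehouse production line shortage.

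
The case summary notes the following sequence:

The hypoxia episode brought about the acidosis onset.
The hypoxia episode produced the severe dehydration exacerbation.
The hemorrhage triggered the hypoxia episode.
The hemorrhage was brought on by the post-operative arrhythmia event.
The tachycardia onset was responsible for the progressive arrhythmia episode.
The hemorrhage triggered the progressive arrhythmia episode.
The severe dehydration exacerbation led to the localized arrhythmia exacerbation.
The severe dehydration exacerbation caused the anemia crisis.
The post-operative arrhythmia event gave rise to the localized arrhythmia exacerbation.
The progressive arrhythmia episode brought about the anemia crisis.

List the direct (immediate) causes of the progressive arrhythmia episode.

the hemorrhage, the tachycardia onset

Upstream contributors include the post-operative arrhythmia event, but only the hemorrhage, the tachycardia onset feed directly into the progressive arrhythmia episode.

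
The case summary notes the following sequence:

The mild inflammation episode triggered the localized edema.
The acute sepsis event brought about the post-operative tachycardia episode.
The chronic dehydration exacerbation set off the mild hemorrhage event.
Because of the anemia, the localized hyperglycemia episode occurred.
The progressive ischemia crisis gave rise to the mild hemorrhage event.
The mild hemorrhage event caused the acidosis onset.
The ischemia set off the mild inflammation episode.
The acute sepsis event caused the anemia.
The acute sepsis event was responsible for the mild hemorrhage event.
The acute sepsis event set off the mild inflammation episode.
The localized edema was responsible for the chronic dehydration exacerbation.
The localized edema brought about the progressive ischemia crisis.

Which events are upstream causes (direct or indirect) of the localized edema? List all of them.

Immediate cause of the localized edema: the mild inflammation episode.
Further upstream: the acute sepsis event, the ischemia.

the acute sepsis event, the ischemia, the mild inflammation episode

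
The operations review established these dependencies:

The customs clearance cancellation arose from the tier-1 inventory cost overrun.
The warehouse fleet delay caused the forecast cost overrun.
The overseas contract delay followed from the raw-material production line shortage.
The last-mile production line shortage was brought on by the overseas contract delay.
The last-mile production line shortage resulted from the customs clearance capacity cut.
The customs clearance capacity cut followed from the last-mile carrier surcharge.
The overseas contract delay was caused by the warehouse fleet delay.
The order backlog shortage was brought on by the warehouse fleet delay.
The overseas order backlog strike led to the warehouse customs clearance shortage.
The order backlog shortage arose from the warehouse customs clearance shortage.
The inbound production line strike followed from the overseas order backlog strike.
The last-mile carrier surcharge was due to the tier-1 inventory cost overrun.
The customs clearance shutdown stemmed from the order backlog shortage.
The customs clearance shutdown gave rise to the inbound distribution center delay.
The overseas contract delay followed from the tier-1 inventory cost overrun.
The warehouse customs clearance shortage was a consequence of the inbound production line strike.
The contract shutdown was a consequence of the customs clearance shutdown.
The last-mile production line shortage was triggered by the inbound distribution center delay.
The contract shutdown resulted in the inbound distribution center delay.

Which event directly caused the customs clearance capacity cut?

the last-mile carrier surcharge

Upstream contributors include the tier-1 inventory cost overrun, but only the last-mile carrier surcharge feeds directly into the customs clearance capacity cut.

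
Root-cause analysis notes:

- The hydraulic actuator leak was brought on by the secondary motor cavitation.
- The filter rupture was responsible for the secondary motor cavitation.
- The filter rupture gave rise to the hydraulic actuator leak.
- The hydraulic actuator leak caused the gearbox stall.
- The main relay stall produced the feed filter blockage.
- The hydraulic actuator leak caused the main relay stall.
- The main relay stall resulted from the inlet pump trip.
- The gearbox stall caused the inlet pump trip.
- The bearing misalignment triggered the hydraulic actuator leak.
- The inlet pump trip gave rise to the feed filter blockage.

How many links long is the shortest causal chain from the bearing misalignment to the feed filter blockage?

Shortest chain: the bearing misalignment → the hydraulic actuator leak → the main relay stall → the feed filter blockage.

3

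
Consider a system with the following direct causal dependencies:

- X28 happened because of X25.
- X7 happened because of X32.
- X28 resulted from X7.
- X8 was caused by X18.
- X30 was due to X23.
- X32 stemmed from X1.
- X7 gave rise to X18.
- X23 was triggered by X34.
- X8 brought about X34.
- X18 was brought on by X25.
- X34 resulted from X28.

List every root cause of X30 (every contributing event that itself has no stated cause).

X1, X25

Tracing upstream from X30: X30 ← X23 ← X34 ← X28 ← X7 ← X32 ← X1.
A separate upstream branch: X30 ← X23 ← X34 ← X28 ← X25.
Each of those chain origins has no stated cause.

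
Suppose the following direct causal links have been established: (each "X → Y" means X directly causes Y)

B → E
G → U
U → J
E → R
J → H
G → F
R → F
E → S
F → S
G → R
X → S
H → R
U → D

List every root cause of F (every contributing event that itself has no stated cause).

Tracing upstream from F: F ← R ← E ← B.
A separate upstream branch: F ← G.
Each of those chain origins has no stated cause.

B, G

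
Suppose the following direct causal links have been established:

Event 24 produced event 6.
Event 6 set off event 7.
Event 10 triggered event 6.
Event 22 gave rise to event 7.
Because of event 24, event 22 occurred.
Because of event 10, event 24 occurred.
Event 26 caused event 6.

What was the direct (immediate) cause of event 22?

Upstream contributors include event 10, but only event 24 feeds directly into event 22.

event 24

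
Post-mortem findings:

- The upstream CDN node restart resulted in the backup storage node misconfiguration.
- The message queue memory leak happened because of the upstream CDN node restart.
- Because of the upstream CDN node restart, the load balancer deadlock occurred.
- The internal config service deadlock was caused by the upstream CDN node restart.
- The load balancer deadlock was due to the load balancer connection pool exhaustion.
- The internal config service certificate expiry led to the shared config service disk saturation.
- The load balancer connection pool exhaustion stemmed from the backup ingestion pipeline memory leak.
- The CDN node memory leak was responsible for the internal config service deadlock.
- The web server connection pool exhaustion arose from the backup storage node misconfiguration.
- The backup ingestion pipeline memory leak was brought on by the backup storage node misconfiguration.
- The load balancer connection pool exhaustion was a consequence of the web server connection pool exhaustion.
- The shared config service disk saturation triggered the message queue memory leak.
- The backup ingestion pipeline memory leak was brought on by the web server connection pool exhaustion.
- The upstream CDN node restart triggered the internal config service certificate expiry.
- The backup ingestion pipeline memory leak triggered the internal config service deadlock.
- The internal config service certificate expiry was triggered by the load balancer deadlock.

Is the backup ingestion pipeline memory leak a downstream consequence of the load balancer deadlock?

The load balancer deadlock leads to the internal config service certificate expiry, the shared config service disk saturation, the message queue memory leak; the backup ingestion pipeline memory leak is not among them.

No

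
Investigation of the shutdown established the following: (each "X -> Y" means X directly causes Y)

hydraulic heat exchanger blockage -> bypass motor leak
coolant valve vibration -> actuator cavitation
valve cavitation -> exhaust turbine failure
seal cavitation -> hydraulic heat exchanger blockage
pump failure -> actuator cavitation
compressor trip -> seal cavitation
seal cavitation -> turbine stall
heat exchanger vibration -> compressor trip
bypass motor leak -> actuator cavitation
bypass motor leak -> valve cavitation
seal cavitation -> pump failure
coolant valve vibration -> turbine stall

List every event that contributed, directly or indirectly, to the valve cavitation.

the bypass motor leak, the compressor trip, the heat exchanger vibration, the hydraulic heat exchanger blockage, the seal cavitation

Immediate cause of the valve cavitation: the bypass motor leak.
Further upstream: the heat exchanger vibration, the compressor trip, the seal cavitation, the hydraulic heat exchanger blockage.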